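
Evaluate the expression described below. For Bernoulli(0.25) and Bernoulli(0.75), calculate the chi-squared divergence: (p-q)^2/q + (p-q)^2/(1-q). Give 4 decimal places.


Chi-squared divergence between Bernoulli distributions:
chi^2 = (p-q)^2/q + (p-q)^2/(1-q).
p = 0.25, q = 0.75, p-q = -0.5.
(p-q)^2 = 0.25.
term1 = 0.25/0.75 = 0.333333.
term2 = 0.25/0.25 = 1.0.
chi^2 = 0.333333 + 1.0 = 1.3333

1.3333


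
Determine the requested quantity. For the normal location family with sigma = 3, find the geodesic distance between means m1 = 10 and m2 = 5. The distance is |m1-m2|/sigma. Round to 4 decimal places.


On the fixed-variance normal subfamily, geodesic distance = |m1-m2|/sigma.
|10 - 5| = 5.
sigma = 3.
d = 5/3 = 1.6667

1.6667


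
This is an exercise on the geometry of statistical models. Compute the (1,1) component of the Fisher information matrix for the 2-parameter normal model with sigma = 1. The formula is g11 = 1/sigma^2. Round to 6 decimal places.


For the 2-parameter normal family, the Fisher metric has:
  g11 = 1/sigma^2, g22 = 2/sigma^2.
sigma = 1, sigma^2 = 1.
g11 = 1.000000

1.000000


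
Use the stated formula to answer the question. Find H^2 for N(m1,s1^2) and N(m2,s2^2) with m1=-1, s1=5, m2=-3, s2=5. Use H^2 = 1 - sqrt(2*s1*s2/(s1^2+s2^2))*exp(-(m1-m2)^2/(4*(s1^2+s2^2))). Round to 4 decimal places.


Squared Hellinger distance for Gaussians:
H^2 = 1 - sqrt(2*s1*s2/(s1^2+s2^2)) * exp(-(m1-m2)^2/(4*(s1^2+s2^2))).
s1^2 = 25, s2^2 = 25, s1^2+s2^2 = 50.
sqrt(2*5*5/(50)) = 1.0.
(m1-m2)^2 = (2)^2 = 4.
exp(-4/(4*50)) = exp(-0.02) = 0.980199.
H^2 = 1 - 1.0*0.980199 = 0.0198

0.0198


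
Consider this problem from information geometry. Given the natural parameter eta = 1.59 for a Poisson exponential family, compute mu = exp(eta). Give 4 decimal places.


Expectation parameter for Poisson exponential family:
mu = exp(eta).
eta = 1.59.
mu = exp(1.59) = 4.9037

4.9037


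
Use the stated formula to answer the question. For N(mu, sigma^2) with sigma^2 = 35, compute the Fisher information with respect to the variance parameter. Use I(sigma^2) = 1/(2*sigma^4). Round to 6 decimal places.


Fisher information for variance: I(sigma^2) = 1/(2*sigma^4).
sigma^2 = 35, so sigma^4 = 1225.
I = 1/(2*1225) = 1/2450 = 0.000408

0.000408


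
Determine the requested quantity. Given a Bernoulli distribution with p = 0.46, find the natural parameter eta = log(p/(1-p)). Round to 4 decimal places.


Natural parameter for Bernoulli: eta = log(p/(1-p)).
p = 0.46, 1-p = 0.54.
p/(1-p) = 0.851852.
eta = log(0.851852) = -0.1603

-0.1603


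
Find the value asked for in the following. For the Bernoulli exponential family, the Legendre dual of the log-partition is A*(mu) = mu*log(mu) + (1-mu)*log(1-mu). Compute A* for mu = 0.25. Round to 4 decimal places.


Legendre transform for Bernoulli:
A*(mu) = mu*log(mu) + (1-mu)*log(1-mu).
mu = 0.25, 1-mu = 0.75.
mu*log(mu) = 0.25*log(0.25) = -0.346574.
(1-mu)*log(1-mu) = 0.75*log(0.75) = -0.215762.
A* = -0.346574 + -0.215762 = -0.5623

-0.5623


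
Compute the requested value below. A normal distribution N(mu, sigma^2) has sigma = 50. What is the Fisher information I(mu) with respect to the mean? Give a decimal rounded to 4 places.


The Fisher information for the mean of a normal distribution is I(mu) = 1/sigma^2.
sigma = 50, so sigma^2 = 2500.
I(mu) = 1/2500 = 0.0004

0.0004


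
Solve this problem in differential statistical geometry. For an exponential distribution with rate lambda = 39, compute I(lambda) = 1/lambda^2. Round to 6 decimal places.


Fisher information for exponential: I(lambda) = 1/lambda^2.
lambda = 39, lambda^2 = 1521.
I = 1/1521 = 0.000657

0.000657


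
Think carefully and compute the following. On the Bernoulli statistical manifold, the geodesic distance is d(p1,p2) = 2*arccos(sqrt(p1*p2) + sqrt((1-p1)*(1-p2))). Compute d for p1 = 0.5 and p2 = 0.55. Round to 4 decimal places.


Geodesic distance on Bernoulli manifold:
d(p1,p2) = 2*arccos(sqrt(p1*p2) + sqrt((1-p1)*(1-p2))).
sqrt(p1*p2) = sqrt(0.5*0.55) = 0.524404.
sqrt((1-p1)*(1-p2)) = sqrt(0.5*0.45) = 0.474342.
arg = 0.524404 + 0.474342 = 0.998746.
d = 2*arccos(0.998746) = 0.1002

0.1002


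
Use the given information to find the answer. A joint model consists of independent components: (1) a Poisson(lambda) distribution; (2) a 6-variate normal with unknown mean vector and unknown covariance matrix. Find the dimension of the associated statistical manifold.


The dimension of a statistical manifold equals the number of free
(independent) real parameters of the model. For a product of independent
blocks the parameter counts add.
- Poisson (lambda): 1.
- 6-variate normal: 6 (mean) + 6*7/2 = 21 (symmetric covariance) = 27.
Total = 1 + 27 = 28.
Dimension = 28

28


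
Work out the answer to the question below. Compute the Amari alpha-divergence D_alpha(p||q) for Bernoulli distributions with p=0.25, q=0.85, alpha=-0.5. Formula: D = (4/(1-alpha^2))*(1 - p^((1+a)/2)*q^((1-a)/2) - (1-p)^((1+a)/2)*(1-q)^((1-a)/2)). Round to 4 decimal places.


Amari alpha-divergence:
D = (4/(1-alpha^2))*(1 - p^((1+a)/2)*q^((1-a)/2) - (1-p)^((1+a)/2)*(1-q)^((1-a)/2)).
alpha = -0.5, p = 0.25, q = 0.85.
e1 = (1+alpha)/2 = 0.25, e2 = (1-alpha)/2 = 0.75.
t1 = p^e1 * q^e2 = 0.25^0.25 * 0.85^0.75 = 0.625964.
t2 = (1-p)^e1 * (1-q)^e2 = 0.75^0.25 * 0.15^0.75 = 0.224302.
4/(1-alpha^2) = 5.333333.
D = 5.333333*(1 - 0.625964 - 0.224302) = 0.7986

0.7986


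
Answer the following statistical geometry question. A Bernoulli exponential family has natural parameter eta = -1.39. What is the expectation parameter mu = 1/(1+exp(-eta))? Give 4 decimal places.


Dual coordinate (expectation parameter) for Bernoulli:
mu = 1/(1+exp(-eta)).
eta = -1.39.
exp(-eta) = exp(1.39) = 4.01485.
mu = 1/(1+4.01485) = 0.1994

0.1994


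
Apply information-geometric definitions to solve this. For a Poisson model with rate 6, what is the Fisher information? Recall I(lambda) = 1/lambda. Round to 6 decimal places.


Fisher information for Poisson: I(lambda) = 1/lambda.
lambda = 6.
I(lambda) = 1/6 = 0.166667

0.166667


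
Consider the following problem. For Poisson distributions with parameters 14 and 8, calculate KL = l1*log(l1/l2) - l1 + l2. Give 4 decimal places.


KL divergence for Poisson:
KL = l1*log(l1/l2) - l1 + l2.
l1 = 14, l2 = 8.
log(14/8) = 0.559616.
l1*log(l1/l2) = 14 * 0.559616 = 7.834621.
KL = 7.834621 - 14 + 8 = 1.8346

1.8346


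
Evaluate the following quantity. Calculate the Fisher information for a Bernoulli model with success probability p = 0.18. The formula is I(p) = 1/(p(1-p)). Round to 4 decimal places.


For Bernoulli(p), Fisher information is I(p) = 1/(p*(1-p)).
p = 0.18, 1-p = 0.82.
p*(1-p) = 0.1476.
I(p) = 1/0.1476 = 6.7751

6.7751


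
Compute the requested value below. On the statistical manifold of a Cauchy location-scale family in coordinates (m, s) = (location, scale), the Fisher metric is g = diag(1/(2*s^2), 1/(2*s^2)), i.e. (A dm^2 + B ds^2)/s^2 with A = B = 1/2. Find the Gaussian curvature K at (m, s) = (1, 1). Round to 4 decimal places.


The metric has the form g = (A dm^2 + B ds^2)/s^2 with A = 1/2, B = 1/2.
Substitute u = sqrt(A/B)*m: g = B*(du^2 + ds^2)/s^2, i.e. B times the
Poincare upper half-plane metric, which has constant Gaussian curvature -1.
Scaling a 2D metric by a constant c divides the Gaussian curvature by c,
so K = -1/B = -1/(1/2) = -2.0000 everywhere (the point (m, s) = (1, 1) is irrelevant:
the curvature is constant).
The requested Gaussian curvature is K = -2.0000.

-2.0000


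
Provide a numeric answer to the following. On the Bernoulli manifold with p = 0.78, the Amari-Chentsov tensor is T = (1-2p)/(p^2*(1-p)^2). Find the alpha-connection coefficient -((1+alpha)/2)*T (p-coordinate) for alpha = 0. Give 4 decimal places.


Skewness (Amari-Chentsov) tensor: T = (1-2p)/(p^2*(1-p)^2).
p = 0.78, 1-2p = -0.56, p^2 = 0.6084, (1-p)^2 = 0.0484.
T = -0.56/(0.6084 * 0.0484) = -19.017502.
In the p-coordinate, Gamma^(alpha) = Gamma^(0) - (alpha/2)*T with Gamma^(0) = (1/2)*g'(p) = -T/2,
so Gamma^(alpha) = -((1+alpha)/2)*T.
alpha = 0, -(1+alpha)/2 = -0.5.
Gamma = -0.5 * -19.017502 = 9.5088

9.5088


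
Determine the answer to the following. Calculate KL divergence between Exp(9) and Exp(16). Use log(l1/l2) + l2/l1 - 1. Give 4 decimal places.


KL divergence for exponential family:
KL = log(l1/l2) + l2/l1 - 1.
log(9/16) = -0.575364.
16/9 = 1.777778.
KL = -0.575364 + 1.777778 - 1 = 0.2024

0.2024


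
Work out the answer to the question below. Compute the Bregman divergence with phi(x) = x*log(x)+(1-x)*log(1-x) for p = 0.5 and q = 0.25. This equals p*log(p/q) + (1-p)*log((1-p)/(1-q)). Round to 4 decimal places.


Bregman divergence with negative entropy generator:
D = p*log(p/q) + (1-p)*log((1-p)/(1-q)).
p = 0.5, q = 0.25.
p*log(p/q) = 0.5*log(0.5/0.25) = 0.346574.
(1-p)*log((1-p)/(1-q)) = 0.5*log(0.5/0.75) = -0.202733.
D = 0.346574 + -0.202733 = 0.1438

0.1438


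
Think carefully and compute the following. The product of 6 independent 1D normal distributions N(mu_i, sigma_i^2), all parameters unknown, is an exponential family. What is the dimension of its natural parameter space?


Exponential family dimension calculation:
Each univariate normal has two natural parameters (mu/sigma^2 and -1/(2 sigma^2)).
With 6 independent components, dim = 2 * 6 = 12.

12


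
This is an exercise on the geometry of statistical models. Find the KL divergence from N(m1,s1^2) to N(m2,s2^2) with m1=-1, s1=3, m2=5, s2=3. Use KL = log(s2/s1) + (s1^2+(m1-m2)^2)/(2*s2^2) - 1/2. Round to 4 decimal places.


KL divergence between normal distributions:
KL = log(s2/s1) + (s1^2 + (m1-m2)^2)/(2*s2^2) - 1/2.
log(3/3) = 0.0.
(3^2 + (-1-5)^2)/(2*3^2) = (9 + 36)/18 = 2.5.
KL = 0.0 + 2.5 - 0.5 = 2.0000

2.0000


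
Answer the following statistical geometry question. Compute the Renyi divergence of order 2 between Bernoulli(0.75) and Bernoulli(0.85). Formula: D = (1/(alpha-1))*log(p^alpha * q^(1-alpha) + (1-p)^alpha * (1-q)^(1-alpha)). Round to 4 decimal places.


Renyi divergence of order alpha between Bernoulli distributions:
D = (1/(alpha-1))*log(p^alpha * q^(1-alpha) + (1-p)^alpha * (1-q)^(1-alpha)).
alpha = 2, p = 0.75, q = 0.85.
p^alpha * q^(1-alpha) = 0.75^2 * 0.85^-1 = 0.661765.
(1-p)^alpha * (1-q)^(1-alpha) = 0.25^2 * 0.15^-1 = 0.416667.
sum = 0.661765 + 0.416667 = 1.078431.
D = (1/1)*log(1.078431) = 0.0755

0.0755


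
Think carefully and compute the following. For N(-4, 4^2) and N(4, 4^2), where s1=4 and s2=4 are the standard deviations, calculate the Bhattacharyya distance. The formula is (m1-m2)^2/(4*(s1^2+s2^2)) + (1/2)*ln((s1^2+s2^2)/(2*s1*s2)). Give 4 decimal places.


Bhattacharyya distance between two Gaussians:
DB = (m1-m2)^2/(4*(s1^2+s2^2)) + (1/2)*ln((s1^2+s2^2)/(2*s1*s2)).
(m1-m2)^2 = (-8)^2 = 64.
s1^2+s2^2 = 16 + 16 = 32.
term1 = 64/128 = 0.5.
term2 = 0.5*ln(32/32.0) = 0.0.
DB = 0.5 + 0.0 = 0.5000

0.5000


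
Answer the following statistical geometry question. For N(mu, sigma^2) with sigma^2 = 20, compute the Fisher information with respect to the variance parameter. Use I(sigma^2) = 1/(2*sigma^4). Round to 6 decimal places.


Fisher information for variance: I(sigma^2) = 1/(2*sigma^4).
sigma^2 = 20, so sigma^4 = 400.
I = 1/(2*400) = 1/800 = 0.001250

0.001250


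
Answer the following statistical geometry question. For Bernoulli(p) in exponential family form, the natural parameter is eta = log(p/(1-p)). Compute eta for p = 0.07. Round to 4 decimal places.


Natural parameter for Bernoulli: eta = log(p/(1-p)).
p = 0.07, 1-p = 0.93.
p/(1-p) = 0.075269.
eta = log(0.075269) = -2.5867

-2.5867


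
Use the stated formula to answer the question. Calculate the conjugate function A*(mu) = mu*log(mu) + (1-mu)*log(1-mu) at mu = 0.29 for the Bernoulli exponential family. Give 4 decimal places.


Legendre transform for Bernoulli:
A*(mu) = mu*log(mu) + (1-mu)*log(1-mu).
mu = 0.29, 1-mu = 0.71.
mu*log(mu) = 0.29*log(0.29) = -0.358984.
(1-mu)*log(1-mu) = 0.71*log(0.71) = -0.243168.
A* = -0.358984 + -0.243168 = -0.6022

-0.6022


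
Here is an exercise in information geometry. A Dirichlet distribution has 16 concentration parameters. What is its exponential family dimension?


Exponential family dimension calculation:
Dirichlet with 16 components has 16 natural parameters.

16


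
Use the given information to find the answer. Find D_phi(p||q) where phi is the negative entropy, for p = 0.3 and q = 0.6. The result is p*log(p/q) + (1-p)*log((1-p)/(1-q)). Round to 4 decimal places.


Bregman divergence with negative entropy generator:
D = p*log(p/q) + (1-p)*log((1-p)/(1-q)).
p = 0.3, q = 0.6.
p*log(p/q) = 0.3*log(0.3/0.6) = -0.207944.
(1-p)*log((1-p)/(1-q)) = 0.7*log(0.7/0.4) = 0.391731.
D = -0.207944 + 0.391731 = 0.1838

0.1838


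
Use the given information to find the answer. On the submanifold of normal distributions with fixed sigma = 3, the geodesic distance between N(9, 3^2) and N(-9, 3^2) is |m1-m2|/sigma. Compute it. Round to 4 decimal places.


On the fixed-variance normal subfamily, geodesic distance = |m1-m2|/sigma.
|9 - -9| = 18.
sigma = 3.
d = 18/3 = 6.0000

6.0000


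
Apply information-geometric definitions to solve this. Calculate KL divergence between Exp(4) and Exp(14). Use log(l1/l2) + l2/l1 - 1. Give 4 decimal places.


KL divergence for exponential family:
KL = log(l1/l2) + l2/l1 - 1.
log(4/14) = -1.252763.
14/4 = 3.5.
KL = -1.252763 + 3.5 - 1 = 1.2472

1.2472


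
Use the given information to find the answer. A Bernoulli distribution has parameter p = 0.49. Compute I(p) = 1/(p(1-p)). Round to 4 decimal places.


For Bernoulli(p), Fisher information is I(p) = 1/(p*(1-p)).
p = 0.49, 1-p = 0.51.
p*(1-p) = 0.2499.
I(p) = 1/0.2499 = 4.0016

4.0016


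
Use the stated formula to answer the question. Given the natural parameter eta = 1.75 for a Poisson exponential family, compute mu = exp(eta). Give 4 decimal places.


Expectation parameter for Poisson exponential family:
mu = exp(eta).
eta = 1.75.
mu = exp(1.75) = 5.7546

5.7546


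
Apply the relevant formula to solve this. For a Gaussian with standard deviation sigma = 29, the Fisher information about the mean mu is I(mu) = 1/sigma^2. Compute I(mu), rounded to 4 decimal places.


The Fisher information for the mean of a normal distribution is I(mu) = 1/sigma^2.
sigma = 29, so sigma^2 = 841.
I(mu) = 1/841 = 0.0012

0.0012


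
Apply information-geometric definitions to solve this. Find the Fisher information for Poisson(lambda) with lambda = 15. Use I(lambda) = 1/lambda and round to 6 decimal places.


Fisher information for Poisson: I(lambda) = 1/lambda.
lambda = 15.
I(lambda) = 1/15 = 0.066667

0.066667


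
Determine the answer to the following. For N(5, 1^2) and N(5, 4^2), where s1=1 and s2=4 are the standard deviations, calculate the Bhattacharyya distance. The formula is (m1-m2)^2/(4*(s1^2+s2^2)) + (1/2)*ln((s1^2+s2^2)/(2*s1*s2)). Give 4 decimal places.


Bhattacharyya distance between two Gaussians:
DB = (m1-m2)^2/(4*(s1^2+s2^2)) + (1/2)*ln((s1^2+s2^2)/(2*s1*s2)).
(m1-m2)^2 = (0)^2 = 0.
s1^2+s2^2 = 1 + 16 = 17.
term1 = 0/68 = 0.0.
term2 = 0.5*ln(17/8.0) = 0.376886.
DB = 0.0 + 0.376886 = 0.3769

0.3769


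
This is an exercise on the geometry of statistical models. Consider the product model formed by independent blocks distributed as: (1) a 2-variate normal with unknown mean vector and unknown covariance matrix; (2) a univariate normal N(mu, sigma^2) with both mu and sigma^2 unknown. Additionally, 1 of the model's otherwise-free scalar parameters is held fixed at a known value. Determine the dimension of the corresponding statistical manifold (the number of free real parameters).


The dimension of a statistical manifold equals the number of free
(independent) real parameters of the model. For a product of independent
blocks the parameter counts add.
- 2-variate normal: 2 (mean) + 2*3/2 = 3 (symmetric covariance) = 5.
- normal (mu, sigma^2): 2.
Total = 5 + 2 = 7.
1 parameter(s) fixed at known values: 7 - 1 = 6.
Dimension = 6

6


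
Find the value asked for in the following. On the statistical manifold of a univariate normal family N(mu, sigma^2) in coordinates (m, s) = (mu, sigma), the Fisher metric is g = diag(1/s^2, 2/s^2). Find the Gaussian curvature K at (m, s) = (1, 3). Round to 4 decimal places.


The metric has the form g = (A dm^2 + B ds^2)/s^2 with A = 1, B = 2.
Substitute u = sqrt(A/B)*m: g = B*(du^2 + ds^2)/s^2, i.e. B times the
Poincare upper half-plane metric, which has constant Gaussian curvature -1.
Scaling a 2D metric by a constant c divides the Gaussian curvature by c,
so K = -1/B = -1/(2) = -0.5000 everywhere (the point (m, s) = (1, 3) is irrelevant:
the curvature is constant).
The requested Gaussian curvature is K = -0.5000.

-0.5000


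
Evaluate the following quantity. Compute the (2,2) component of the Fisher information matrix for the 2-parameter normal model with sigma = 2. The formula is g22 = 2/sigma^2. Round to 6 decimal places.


For the 2-parameter normal family, the Fisher metric has:
  g11 = 1/sigma^2, g22 = 2/sigma^2.
sigma = 2, sigma^2 = 4.
g22 = 0.500000

0.500000


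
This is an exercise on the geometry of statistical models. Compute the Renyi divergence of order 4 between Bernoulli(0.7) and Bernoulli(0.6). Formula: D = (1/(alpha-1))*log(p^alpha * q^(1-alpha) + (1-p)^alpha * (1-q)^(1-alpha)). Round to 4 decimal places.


Renyi divergence of order alpha between Bernoulli distributions:
D = (1/(alpha-1))*log(p^alpha * q^(1-alpha) + (1-p)^alpha * (1-q)^(1-alpha)).
alpha = 4, p = 0.7, q = 0.6.
p^alpha * q^(1-alpha) = 0.7^4 * 0.6^-3 = 1.111574.
(1-p)^alpha * (1-q)^(1-alpha) = 0.3^4 * 0.4^-3 = 0.126563.
sum = 1.111574 + 0.126563 = 1.238137.
D = (1/3)*log(1.238137) = 0.0712

0.0712


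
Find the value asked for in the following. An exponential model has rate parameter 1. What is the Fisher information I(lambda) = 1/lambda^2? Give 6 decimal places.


Fisher information for exponential: I(lambda) = 1/lambda^2.
lambda = 1, lambda^2 = 1.
I = 1/1 = 1.000000

1.000000


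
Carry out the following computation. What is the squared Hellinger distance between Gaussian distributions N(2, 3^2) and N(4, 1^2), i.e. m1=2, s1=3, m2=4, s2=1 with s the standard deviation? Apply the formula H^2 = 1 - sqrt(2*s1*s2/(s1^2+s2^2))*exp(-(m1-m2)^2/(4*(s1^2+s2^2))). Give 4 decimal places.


Squared Hellinger distance for Gaussians:
H^2 = 1 - sqrt(2*s1*s2/(s1^2+s2^2)) * exp(-(m1-m2)^2/(4*(s1^2+s2^2))).
s1^2 = 9, s2^2 = 1, s1^2+s2^2 = 10.
sqrt(2*3*1/(10)) = 0.774597.
(m1-m2)^2 = (-2)^2 = 4.
exp(-4/(4*10)) = exp(-0.1) = 0.904837.
H^2 = 1 - 0.774597*0.904837 = 0.2991

0.2991


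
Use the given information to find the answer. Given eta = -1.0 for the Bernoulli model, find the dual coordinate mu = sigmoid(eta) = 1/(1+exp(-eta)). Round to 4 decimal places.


Dual coordinate (expectation parameter) for Bernoulli:
mu = 1/(1+exp(-eta)).
eta = -1.0.
exp(-eta) = exp(1.0) = 2.718282.
mu = 1/(1+2.718282) = 0.2689

0.2689


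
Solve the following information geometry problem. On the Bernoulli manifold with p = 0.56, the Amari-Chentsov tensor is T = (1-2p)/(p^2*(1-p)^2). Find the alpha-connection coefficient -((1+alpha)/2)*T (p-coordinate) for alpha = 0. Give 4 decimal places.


Skewness (Amari-Chentsov) tensor: T = (1-2p)/(p^2*(1-p)^2).
p = 0.56, 1-2p = -0.12, p^2 = 0.3136, (1-p)^2 = 0.1936.
T = -0.12/(0.3136 * 0.1936) = -1.976514.
In the p-coordinate, Gamma^(alpha) = Gamma^(0) - (alpha/2)*T with Gamma^(0) = (1/2)*g'(p) = -T/2,
so Gamma^(alpha) = -((1+alpha)/2)*T.
alpha = 0, -(1+alpha)/2 = -0.5.
Gamma = -0.5 * -1.976514 = 0.9883

0.9883


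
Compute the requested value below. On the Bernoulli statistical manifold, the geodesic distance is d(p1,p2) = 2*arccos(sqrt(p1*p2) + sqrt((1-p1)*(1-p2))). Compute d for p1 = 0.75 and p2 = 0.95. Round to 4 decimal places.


Geodesic distance on Bernoulli manifold:
d(p1,p2) = 2*arccos(sqrt(p1*p2) + sqrt((1-p1)*(1-p2))).
sqrt(p1*p2) = sqrt(0.75*0.95) = 0.844097.
sqrt((1-p1)*(1-p2)) = sqrt(0.25*0.05) = 0.111803.
arg = 0.844097 + 0.111803 = 0.955901.
d = 2*arccos(0.955901) = 0.5962

0.5962


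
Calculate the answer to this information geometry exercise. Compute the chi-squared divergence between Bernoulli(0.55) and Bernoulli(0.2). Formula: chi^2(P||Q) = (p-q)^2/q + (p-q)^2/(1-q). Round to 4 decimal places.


Chi-squared divergence between Bernoulli distributions:
chi^2 = (p-q)^2/q + (p-q)^2/(1-q).
p = 0.55, q = 0.2, p-q = 0.35.
(p-q)^2 = 0.1225.
term1 = 0.1225/0.2 = 0.6125.
term2 = 0.1225/0.8 = 0.153125.
chi^2 = 0.6125 + 0.153125 = 0.7656

0.7656


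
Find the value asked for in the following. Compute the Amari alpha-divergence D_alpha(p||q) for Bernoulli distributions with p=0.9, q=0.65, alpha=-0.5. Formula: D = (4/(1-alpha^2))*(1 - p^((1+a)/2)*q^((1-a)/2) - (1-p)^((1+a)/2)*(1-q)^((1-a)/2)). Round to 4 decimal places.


Amari alpha-divergence:
D = (4/(1-alpha^2))*(1 - p^((1+a)/2)*q^((1-a)/2) - (1-p)^((1+a)/2)*(1-q)^((1-a)/2)).
alpha = -0.5, p = 0.9, q = 0.65.
e1 = (1+alpha)/2 = 0.25, e2 = (1-alpha)/2 = 0.75.
t1 = p^e1 * q^e2 = 0.9^0.25 * 0.65^0.75 = 0.705092.
t2 = (1-p)^e1 * (1-q)^e2 = 0.1^0.25 * 0.35^0.75 = 0.255889.
4/(1-alpha^2) = 5.333333.
D = 5.333333*(1 - 0.705092 - 0.255889) = 0.2081

0.2081


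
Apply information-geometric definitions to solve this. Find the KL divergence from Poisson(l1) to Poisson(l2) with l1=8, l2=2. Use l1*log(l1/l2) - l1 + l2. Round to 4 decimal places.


KL divergence for Poisson:
KL = l1*log(l1/l2) - l1 + l2.
l1 = 8, l2 = 2.
log(8/2) = 1.386294.
l1*log(l1/l2) = 8 * 1.386294 = 11.090355.
KL = 11.090355 - 8 + 2 = 5.0904

5.0904


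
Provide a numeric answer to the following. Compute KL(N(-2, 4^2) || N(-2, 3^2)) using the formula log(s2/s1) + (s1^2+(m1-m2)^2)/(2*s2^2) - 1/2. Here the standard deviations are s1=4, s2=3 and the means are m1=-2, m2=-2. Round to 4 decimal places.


KL divergence between normal distributions:
KL = log(s2/s1) + (s1^2 + (m1-m2)^2)/(2*s2^2) - 1/2.
log(3/4) = -0.287682.
(4^2 + (-2--2)^2)/(2*3^2) = (16 + 0)/18 = 0.888889.
KL = -0.287682 + 0.888889 - 0.5 = 0.1012

0.1012


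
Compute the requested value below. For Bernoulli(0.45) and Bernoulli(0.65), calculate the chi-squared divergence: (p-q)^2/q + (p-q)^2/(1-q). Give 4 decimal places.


Chi-squared divergence between Bernoulli distributions:
chi^2 = (p-q)^2/q + (p-q)^2/(1-q).
p = 0.45, q = 0.65, p-q = -0.2.
(p-q)^2 = 0.04.
term1 = 0.04/0.65 = 0.061538.
term2 = 0.04/0.35 = 0.114286.
chi^2 = 0.061538 + 0.114286 = 0.1758

0.1758


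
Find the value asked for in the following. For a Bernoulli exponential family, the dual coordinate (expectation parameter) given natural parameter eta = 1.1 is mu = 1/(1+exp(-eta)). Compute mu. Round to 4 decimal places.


Dual coordinate (expectation parameter) for Bernoulli:
mu = 1/(1+exp(-eta)).
eta = 1.1.
exp(-eta) = exp(-1.1) = 0.332871.
mu = 1/(1+0.332871) = 0.7503

0.7503


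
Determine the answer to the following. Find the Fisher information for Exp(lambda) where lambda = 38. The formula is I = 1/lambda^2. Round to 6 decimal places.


Fisher information for exponential: I(lambda) = 1/lambda^2.
lambda = 38, lambda^2 = 1444.
I = 1/1444 = 0.000693

0.000693


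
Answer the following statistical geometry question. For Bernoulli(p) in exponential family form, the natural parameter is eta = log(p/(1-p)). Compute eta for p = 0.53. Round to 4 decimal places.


Natural parameter for Bernoulli: eta = log(p/(1-p)).
p = 0.53, 1-p = 0.47.
p/(1-p) = 1.12766.
eta = log(1.12766) = 0.1201

0.1201


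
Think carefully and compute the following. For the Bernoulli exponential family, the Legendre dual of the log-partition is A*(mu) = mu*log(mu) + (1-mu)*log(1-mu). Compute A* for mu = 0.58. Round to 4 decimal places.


Legendre transform for Bernoulli:
A*(mu) = mu*log(mu) + (1-mu)*log(1-mu).
mu = 0.58, 1-mu = 0.42.
mu*log(mu) = 0.58*log(0.58) = -0.315942.
(1-mu)*log(1-mu) = 0.42*log(0.42) = -0.36435.
A* = -0.315942 + -0.36435 = -0.6803

-0.6803


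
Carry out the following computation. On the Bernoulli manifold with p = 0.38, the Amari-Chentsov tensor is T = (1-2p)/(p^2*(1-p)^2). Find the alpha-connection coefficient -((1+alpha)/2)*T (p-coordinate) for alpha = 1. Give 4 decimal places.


Skewness (Amari-Chentsov) tensor: T = (1-2p)/(p^2*(1-p)^2).
p = 0.38, 1-2p = 0.24, p^2 = 0.1444, (1-p)^2 = 0.3844.
T = 0.24/(0.1444 * 0.3844) = 4.323751.
In the p-coordinate, Gamma^(alpha) = Gamma^(0) - (alpha/2)*T with Gamma^(0) = (1/2)*g'(p) = -T/2,
so Gamma^(alpha) = -((1+alpha)/2)*T.
alpha = 1, -(1+alpha)/2 = -1.0.
Gamma = -1.0 * 4.323751 = -4.3238

-4.3238


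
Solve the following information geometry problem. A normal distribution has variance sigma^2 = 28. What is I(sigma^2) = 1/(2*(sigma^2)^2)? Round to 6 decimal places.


Fisher information for variance: I(sigma^2) = 1/(2*sigma^4).
sigma^2 = 28, so sigma^4 = 784.
I = 1/(2*784) = 1/1568 = 0.000638

0.000638


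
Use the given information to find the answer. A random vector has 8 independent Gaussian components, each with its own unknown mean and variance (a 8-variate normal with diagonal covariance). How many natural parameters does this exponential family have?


Exponential family dimension calculation:
Each univariate normal has two natural parameters (mu/sigma^2 and -1/(2 sigma^2)).
With 8 independent components, dim = 2 * 8 = 16.

16


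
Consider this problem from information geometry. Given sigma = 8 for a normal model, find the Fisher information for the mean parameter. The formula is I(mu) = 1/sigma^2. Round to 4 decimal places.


The Fisher information for the mean of a normal distribution is I(mu) = 1/sigma^2.
sigma = 8, so sigma^2 = 64.
I(mu) = 1/64 = 0.0156

0.0156


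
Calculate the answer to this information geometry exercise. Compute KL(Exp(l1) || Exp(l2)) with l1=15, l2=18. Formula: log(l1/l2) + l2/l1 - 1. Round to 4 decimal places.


KL divergence for exponential family:
KL = log(l1/l2) + l2/l1 - 1.
log(15/18) = -0.182322.
18/15 = 1.2.
KL = -0.182322 + 1.2 - 1 = 0.0177

0.0177


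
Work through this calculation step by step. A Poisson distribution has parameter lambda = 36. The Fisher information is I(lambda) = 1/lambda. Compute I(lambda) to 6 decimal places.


Fisher information for Poisson: I(lambda) = 1/lambda.
lambda = 36.
I(lambda) = 1/36 = 0.027778

0.027778


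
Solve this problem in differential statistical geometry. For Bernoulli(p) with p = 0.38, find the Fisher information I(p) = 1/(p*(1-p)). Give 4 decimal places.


For Bernoulli(p), Fisher information is I(p) = 1/(p*(1-p)).
p = 0.38, 1-p = 0.62.
p*(1-p) = 0.2356.
I(p) = 1/0.2356 = 4.2445

4.2445


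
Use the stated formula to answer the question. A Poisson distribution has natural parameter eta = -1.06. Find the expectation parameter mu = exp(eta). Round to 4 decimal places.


Expectation parameter for Poisson exponential family:
mu = exp(eta).
eta = -1.06.
mu = exp(-1.06) = 0.3465

0.3465


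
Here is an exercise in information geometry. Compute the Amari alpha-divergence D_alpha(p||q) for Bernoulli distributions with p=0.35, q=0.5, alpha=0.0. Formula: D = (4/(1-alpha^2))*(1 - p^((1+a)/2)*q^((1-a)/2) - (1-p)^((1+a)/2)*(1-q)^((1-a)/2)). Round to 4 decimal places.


Amari alpha-divergence:
D = (4/(1-alpha^2))*(1 - p^((1+a)/2)*q^((1-a)/2) - (1-p)^((1+a)/2)*(1-q)^((1-a)/2)).
alpha = 0.0, p = 0.35, q = 0.5.
e1 = (1+alpha)/2 = 0.5, e2 = (1-alpha)/2 = 0.5.
t1 = p^e1 * q^e2 = 0.35^0.5 * 0.5^0.5 = 0.41833.
t2 = (1-p)^e1 * (1-q)^e2 = 0.65^0.5 * 0.5^0.5 = 0.570088.
4/(1-alpha^2) = 4.0.
D = 4.0*(1 - 0.41833 - 0.570088) = 0.0463

0.0463


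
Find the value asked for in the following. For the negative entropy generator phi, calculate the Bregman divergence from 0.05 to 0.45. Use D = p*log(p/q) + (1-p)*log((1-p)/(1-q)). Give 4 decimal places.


Bregman divergence with negative entropy generator:
D = p*log(p/q) + (1-p)*log((1-p)/(1-q)).
p = 0.05, q = 0.45.
p*log(p/q) = 0.05*log(0.05/0.45) = -0.109861.
(1-p)*log((1-p)/(1-q)) = 0.95*log(0.95/0.55) = 0.519217.
D = -0.109861 + 0.519217 = 0.4094

0.4094


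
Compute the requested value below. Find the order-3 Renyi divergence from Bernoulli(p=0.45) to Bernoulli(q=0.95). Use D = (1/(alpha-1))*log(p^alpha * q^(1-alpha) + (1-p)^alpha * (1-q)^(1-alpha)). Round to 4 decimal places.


Renyi divergence of order alpha between Bernoulli distributions:
D = (1/(alpha-1))*log(p^alpha * q^(1-alpha) + (1-p)^alpha * (1-q)^(1-alpha)).
alpha = 3, p = 0.45, q = 0.95.
p^alpha * q^(1-alpha) = 0.45^3 * 0.95^-2 = 0.10097.
(1-p)^alpha * (1-q)^(1-alpha) = 0.55^3 * 0.05^-2 = 66.55.
sum = 0.10097 + 66.55 = 66.65097.
D = (1/2)*log(66.65097) = 2.0997

2.0997


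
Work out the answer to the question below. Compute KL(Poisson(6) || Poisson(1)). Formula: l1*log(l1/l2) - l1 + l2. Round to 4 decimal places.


KL divergence for Poisson:
KL = l1*log(l1/l2) - l1 + l2.
l1 = 6, l2 = 1.
log(6/1) = 1.791759.
l1*log(l1/l2) = 6 * 1.791759 = 10.750557.
KL = 10.750557 - 6 + 1 = 5.7506

5.7506


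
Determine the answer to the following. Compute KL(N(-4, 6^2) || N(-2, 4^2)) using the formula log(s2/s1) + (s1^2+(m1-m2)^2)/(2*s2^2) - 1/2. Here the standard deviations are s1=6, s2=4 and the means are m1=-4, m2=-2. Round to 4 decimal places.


KL divergence between normal distributions:
KL = log(s2/s1) + (s1^2 + (m1-m2)^2)/(2*s2^2) - 1/2.
log(4/6) = -0.405465.
(6^2 + (-4--2)^2)/(2*4^2) = (36 + 4)/32 = 1.25.
KL = -0.405465 + 1.25 - 0.5 = 0.3445

0.3445


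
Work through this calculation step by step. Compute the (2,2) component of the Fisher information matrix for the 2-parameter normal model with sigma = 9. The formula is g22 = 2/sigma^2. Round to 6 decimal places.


For the 2-parameter normal family, the Fisher metric has:
  g11 = 1/sigma^2, g22 = 2/sigma^2.
sigma = 9, sigma^2 = 81.
g22 = 0.024691

0.024691


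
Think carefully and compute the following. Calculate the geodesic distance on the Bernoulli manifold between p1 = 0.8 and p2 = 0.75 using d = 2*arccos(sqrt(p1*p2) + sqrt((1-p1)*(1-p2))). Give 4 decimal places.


Geodesic distance on Bernoulli manifold:
d(p1,p2) = 2*arccos(sqrt(p1*p2) + sqrt((1-p1)*(1-p2))).
sqrt(p1*p2) = sqrt(0.8*0.75) = 0.774597.
sqrt((1-p1)*(1-p2)) = sqrt(0.2*0.25) = 0.223607.
arg = 0.774597 + 0.223607 = 0.998203.
d = 2*arccos(0.998203) = 0.1199

0.1199


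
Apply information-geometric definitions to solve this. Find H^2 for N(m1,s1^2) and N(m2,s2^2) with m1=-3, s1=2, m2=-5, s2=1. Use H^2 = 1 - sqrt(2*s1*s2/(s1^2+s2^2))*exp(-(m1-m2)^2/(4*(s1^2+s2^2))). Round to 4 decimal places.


Squared Hellinger distance for Gaussians:
H^2 = 1 - sqrt(2*s1*s2/(s1^2+s2^2)) * exp(-(m1-m2)^2/(4*(s1^2+s2^2))).
s1^2 = 4, s2^2 = 1, s1^2+s2^2 = 5.
sqrt(2*2*1/(5)) = 0.894427.
(m1-m2)^2 = (2)^2 = 4.
exp(-4/(4*5)) = exp(-0.2) = 0.818731.
H^2 = 1 - 0.894427*0.818731 = 0.2677

0.2677


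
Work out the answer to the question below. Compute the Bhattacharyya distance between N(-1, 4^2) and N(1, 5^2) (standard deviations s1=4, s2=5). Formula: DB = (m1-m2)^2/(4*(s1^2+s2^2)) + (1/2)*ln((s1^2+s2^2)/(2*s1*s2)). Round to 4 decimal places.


Bhattacharyya distance between two Gaussians:
DB = (m1-m2)^2/(4*(s1^2+s2^2)) + (1/2)*ln((s1^2+s2^2)/(2*s1*s2)).
(m1-m2)^2 = (-2)^2 = 4.
s1^2+s2^2 = 16 + 25 = 41.
term1 = 4/164 = 0.02439.
term2 = 0.5*ln(41/40.0) = 0.012346.
DB = 0.02439 + 0.012346 = 0.0367

0.0367


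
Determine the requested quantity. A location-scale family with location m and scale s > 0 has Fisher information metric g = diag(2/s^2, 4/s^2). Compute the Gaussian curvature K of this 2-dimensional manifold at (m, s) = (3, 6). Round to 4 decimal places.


The metric has the form g = (A dm^2 + B ds^2)/s^2 with A = 2, B = 4.
Substitute u = sqrt(A/B)*m: g = B*(du^2 + ds^2)/s^2, i.e. B times the
Poincare upper half-plane metric, which has constant Gaussian curvature -1.
Scaling a 2D metric by a constant c divides the Gaussian curvature by c,
so K = -1/B = -1/(4) = -0.2500 everywhere (the point (m, s) = (3, 6) is irrelevant:
the curvature is constant).
The requested Gaussian curvature is K = -0.2500.

-0.2500


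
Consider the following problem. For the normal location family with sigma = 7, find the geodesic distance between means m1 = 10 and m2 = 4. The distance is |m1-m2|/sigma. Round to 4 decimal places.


On the fixed-variance normal subfamily, geodesic distance = |m1-m2|/sigma.
|10 - 4| = 6.
sigma = 7.
d = 6/7 = 0.8571

0.8571


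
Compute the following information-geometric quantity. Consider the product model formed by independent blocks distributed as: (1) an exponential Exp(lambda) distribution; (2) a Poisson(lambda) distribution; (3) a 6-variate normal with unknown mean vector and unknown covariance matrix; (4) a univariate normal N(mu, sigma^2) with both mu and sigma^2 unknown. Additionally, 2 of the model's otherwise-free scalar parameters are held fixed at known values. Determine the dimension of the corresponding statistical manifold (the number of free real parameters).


The dimension of a statistical manifold equals the number of free
(independent) real parameters of the model. For a product of independent
blocks the parameter counts add.
- exponential (lambda): 1.
- Poisson (lambda): 1.
- 6-variate normal: 6 (mean) + 6*7/2 = 21 (symmetric covariance) = 27.
- normal (mu, sigma^2): 2.
Total = 1 + 1 + 27 + 2 = 31.
2 parameter(s) fixed at known values: 31 - 2 = 29.
Dimension = 29

29


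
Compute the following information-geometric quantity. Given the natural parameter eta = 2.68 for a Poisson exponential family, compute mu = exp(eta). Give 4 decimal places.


Expectation parameter for Poisson exponential family:
mu = exp(eta).
eta = 2.68.
mu = exp(2.68) = 14.5851

14.5851


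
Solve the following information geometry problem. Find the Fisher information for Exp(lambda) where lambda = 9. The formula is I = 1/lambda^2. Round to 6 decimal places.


Fisher information for exponential: I(lambda) = 1/lambda^2.
lambda = 9, lambda^2 = 81.
I = 1/81 = 0.012346

0.012346


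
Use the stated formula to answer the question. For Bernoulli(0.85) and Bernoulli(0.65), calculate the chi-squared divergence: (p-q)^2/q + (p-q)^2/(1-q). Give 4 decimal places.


Chi-squared divergence between Bernoulli distributions:
chi^2 = (p-q)^2/q + (p-q)^2/(1-q).
p = 0.85, q = 0.65, p-q = 0.2.
(p-q)^2 = 0.04.
term1 = 0.04/0.65 = 0.061538.
term2 = 0.04/0.35 = 0.114286.
chi^2 = 0.061538 + 0.114286 = 0.1758

0.1758


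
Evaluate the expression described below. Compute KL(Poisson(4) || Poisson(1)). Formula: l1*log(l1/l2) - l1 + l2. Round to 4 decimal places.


KL divergence for Poisson:
KL = l1*log(l1/l2) - l1 + l2.
l1 = 4, l2 = 1.
log(4/1) = 1.386294.
l1*log(l1/l2) = 4 * 1.386294 = 5.545177.
KL = 5.545177 - 4 + 1 = 2.5452

2.5452


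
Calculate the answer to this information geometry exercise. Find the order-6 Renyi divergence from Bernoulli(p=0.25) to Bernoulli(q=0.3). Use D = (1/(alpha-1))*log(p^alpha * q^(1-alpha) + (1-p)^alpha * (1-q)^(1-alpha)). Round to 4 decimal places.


Renyi divergence of order alpha between Bernoulli distributions:
D = (1/(alpha-1))*log(p^alpha * q^(1-alpha) + (1-p)^alpha * (1-q)^(1-alpha)).
alpha = 6, p = 0.25, q = 0.3.
p^alpha * q^(1-alpha) = 0.25^6 * 0.3^-5 = 0.100469.
(1-p)^alpha * (1-q)^(1-alpha) = 0.75^6 * 0.7^-5 = 1.058955.
sum = 0.100469 + 1.058955 = 1.159424.
D = (1/5)*log(1.159424) = 0.0296

0.0296


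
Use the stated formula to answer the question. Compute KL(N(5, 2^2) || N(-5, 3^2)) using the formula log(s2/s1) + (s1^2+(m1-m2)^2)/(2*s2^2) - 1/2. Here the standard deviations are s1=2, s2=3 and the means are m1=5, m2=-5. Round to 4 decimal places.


KL divergence between normal distributions:
KL = log(s2/s1) + (s1^2 + (m1-m2)^2)/(2*s2^2) - 1/2.
log(3/2) = 0.405465.
(2^2 + (5--5)^2)/(2*3^2) = (4 + 100)/18 = 5.777778.
KL = 0.405465 + 5.777778 - 0.5 = 5.6832

5.6832


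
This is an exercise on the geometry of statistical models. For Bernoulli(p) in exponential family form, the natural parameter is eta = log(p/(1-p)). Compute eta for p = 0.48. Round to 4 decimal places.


Natural parameter for Bernoulli: eta = log(p/(1-p)).
p = 0.48, 1-p = 0.52.
p/(1-p) = 0.923077.
eta = log(0.923077) = -0.0800

-0.0800


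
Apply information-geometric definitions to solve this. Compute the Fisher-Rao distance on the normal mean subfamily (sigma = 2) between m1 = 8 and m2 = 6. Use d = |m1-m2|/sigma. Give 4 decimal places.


On the fixed-variance normal subfamily, geodesic distance = |m1-m2|/sigma.
|8 - 6| = 2.
sigma = 2.
d = 2/2 = 1.0000

1.0000


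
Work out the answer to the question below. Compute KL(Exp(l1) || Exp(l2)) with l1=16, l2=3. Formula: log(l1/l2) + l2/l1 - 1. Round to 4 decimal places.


KL divergence for exponential family:
KL = log(l1/l2) + l2/l1 - 1.
log(16/3) = 1.673976.
3/16 = 0.1875.
KL = 1.673976 + 0.1875 - 1 = 0.8615

0.8615


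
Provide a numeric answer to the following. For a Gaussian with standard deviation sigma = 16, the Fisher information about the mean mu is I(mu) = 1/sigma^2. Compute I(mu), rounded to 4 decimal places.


The Fisher information for the mean of a normal distribution is I(mu) = 1/sigma^2.
sigma = 16, so sigma^2 = 256.
I(mu) = 1/256 = 0.0039

0.0039


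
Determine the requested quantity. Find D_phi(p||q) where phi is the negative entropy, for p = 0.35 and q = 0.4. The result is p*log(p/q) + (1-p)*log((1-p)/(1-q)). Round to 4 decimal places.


Bregman divergence with negative entropy generator:
D = p*log(p/q) + (1-p)*log((1-p)/(1-q)).
p = 0.35, q = 0.4.
p*log(p/q) = 0.35*log(0.35/0.4) = -0.046736.
(1-p)*log((1-p)/(1-q)) = 0.65*log(0.65/0.6) = 0.052028.
D = -0.046736 + 0.052028 = 0.0053

0.0053


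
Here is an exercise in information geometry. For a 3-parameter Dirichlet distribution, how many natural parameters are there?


Exponential family dimension calculation:
Dirichlet with 3 components has 3 natural parameters.

3


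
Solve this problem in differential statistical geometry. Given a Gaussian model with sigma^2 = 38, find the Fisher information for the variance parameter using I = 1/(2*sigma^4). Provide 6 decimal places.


Fisher information for variance: I(sigma^2) = 1/(2*sigma^4).
sigma^2 = 38, so sigma^4 = 1444.
I = 1/(2*1444) = 1/2888 = 0.000346

0.000346


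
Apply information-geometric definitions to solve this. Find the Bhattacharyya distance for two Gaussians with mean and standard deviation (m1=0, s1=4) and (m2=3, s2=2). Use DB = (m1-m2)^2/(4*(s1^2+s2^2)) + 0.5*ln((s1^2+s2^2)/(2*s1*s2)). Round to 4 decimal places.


Bhattacharyya distance between two Gaussians:
DB = (m1-m2)^2/(4*(s1^2+s2^2)) + (1/2)*ln((s1^2+s2^2)/(2*s1*s2)).
(m1-m2)^2 = (-3)^2 = 9.
s1^2+s2^2 = 16 + 4 = 20.
term1 = 9/80 = 0.1125.
term2 = 0.5*ln(20/16.0) = 0.111572.
DB = 0.1125 + 0.111572 = 0.2241

0.2241


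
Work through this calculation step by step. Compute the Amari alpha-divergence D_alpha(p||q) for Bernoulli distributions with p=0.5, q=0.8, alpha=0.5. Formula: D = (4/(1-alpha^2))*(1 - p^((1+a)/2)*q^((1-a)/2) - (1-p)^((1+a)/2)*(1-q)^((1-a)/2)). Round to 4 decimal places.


Amari alpha-divergence:
D = (4/(1-alpha^2))*(1 - p^((1+a)/2)*q^((1-a)/2) - (1-p)^((1+a)/2)*(1-q)^((1-a)/2)).
alpha = 0.5, p = 0.5, q = 0.8.
e1 = (1+alpha)/2 = 0.75, e2 = (1-alpha)/2 = 0.25.
t1 = p^e1 * q^e2 = 0.5^0.75 * 0.8^0.25 = 0.562341.
t2 = (1-p)^e1 * (1-q)^e2 = 0.5^0.75 * 0.2^0.25 = 0.397635.
4/(1-alpha^2) = 5.333333.
D = 5.333333*(1 - 0.562341 - 0.397635) = 0.2135

0.2135


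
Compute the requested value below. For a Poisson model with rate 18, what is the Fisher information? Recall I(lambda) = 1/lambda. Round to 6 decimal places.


Fisher information for Poisson: I(lambda) = 1/lambda.
lambda = 18.
I(lambda) = 1/18 = 0.055556

0.055556


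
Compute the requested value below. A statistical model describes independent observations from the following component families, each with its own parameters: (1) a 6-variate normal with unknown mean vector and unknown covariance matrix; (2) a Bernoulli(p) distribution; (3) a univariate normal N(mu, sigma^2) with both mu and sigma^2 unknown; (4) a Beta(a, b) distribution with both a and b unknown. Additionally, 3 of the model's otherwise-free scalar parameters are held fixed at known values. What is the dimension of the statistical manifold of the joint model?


The dimension of a statistical manifold equals the number of free
(independent) real parameters of the model. For a product of independent
blocks the parameter counts add.
- 6-variate normal: 6 (mean) + 6*7/2 = 21 (symmetric covariance) = 27.
- Bernoulli (p): 1.
- normal (mu, sigma^2): 2.
- Beta (a, b): 2.
Total = 27 + 1 + 2 + 2 = 32.
3 parameter(s) fixed at known values: 32 - 3 = 29.
Dimension = 29

29
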